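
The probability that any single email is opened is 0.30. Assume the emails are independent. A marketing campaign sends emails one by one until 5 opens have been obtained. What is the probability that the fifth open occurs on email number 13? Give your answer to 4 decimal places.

0.0693

Y = trial on which the fifth success occurs; negative binomial, r=5, p=0.30.
P(Y=13) = C(12,4) · p^5 · (1−p)^8
= 495 · 0.00243 · 0.057648 = 0.069342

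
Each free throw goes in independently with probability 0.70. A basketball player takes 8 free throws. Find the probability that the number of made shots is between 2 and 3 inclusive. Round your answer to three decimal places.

0.057

X ~ Binomial(8, 0.70); P(2 ≤ X ≤ 3) = Σ C(8,k) p^k (1−p)^(8−k) over k:
  k=2: C(8,2)·0.70^2·0.30^6 = 0.01000
  k=3: C(8,3)·0.70^3·0.30^5 = 0.04668
Total = 0.05668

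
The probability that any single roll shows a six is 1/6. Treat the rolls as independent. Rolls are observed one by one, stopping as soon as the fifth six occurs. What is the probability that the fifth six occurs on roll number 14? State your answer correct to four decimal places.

0.0178

Y = trial on which the fifth success occurs; negative binomial, r=5, p=0.166667.
P(Y=14) = C(13,4) · p^5 · (1−p)^9
= 715 · 0.0001286 · 0.19381 = 0.017820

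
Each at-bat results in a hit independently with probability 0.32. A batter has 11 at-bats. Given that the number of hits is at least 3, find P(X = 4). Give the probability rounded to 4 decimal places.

X ~ Binomial(11, 0.32). Want P(X=4 | X≥3) = P(X=4) / P(X≥3).
P(X=4) = C(11,4)·0.32^4·0.68^7 = 0.232636
P(X≥3) = 1 − 0.014375 − 0.074410 − 0.175083 = 0.736133
Ratio = 0.232636 / 0.736133 = 0.316024

0.3160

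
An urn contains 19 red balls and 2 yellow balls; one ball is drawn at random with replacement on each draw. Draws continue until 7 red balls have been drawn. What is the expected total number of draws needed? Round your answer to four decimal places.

7.7368

Y = total draws until the seventh success; negative binomial with r=7, p=0.904762.
E[Y] = r / p = 7 / 0.904762 = 7.736842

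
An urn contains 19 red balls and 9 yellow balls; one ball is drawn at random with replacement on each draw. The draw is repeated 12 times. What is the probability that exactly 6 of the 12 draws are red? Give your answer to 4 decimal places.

X ~ Binomial(n=12, p=0.678571).
P(X=6) = C(12,6) · p^6 · (1−p)^6
= 924 · 0.097628 · 0.0011028 = 0.099484

0.0995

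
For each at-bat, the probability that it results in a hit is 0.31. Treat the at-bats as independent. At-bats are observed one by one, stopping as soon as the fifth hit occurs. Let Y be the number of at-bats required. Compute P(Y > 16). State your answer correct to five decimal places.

0.41538

Needing more than 16 at-bats ⇔ fewer than 5 successes in the first 16. With X ~ Binomial(16, 0.31), P(Y > 16) = P(X ≤ 4).
  k=0: C(16,0)·0.31^0·0.69^16 = 0.0026399
  k=1: C(16,1)·0.31^1·0.69^15 = 0.0189766
  k=2: C(16,2)·0.31^2·0.69^14 = 0.0639428
  k=3: C(16,3)·0.31^3·0.69^13 = 0.1340637
  k=4: C(16,4)·0.31^4·0.69^12 = 0.1957525
P(X ≤ 4) = 0.4153755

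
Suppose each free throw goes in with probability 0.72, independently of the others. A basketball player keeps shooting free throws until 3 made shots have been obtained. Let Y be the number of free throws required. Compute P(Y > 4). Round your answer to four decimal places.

Needing more than 4 free throws ⇔ fewer than 3 successes in the first 4. With X ~ Binomial(4, 0.72), P(Y > 4) = P(X ≤ 2).
  k=0: C(4,0)·0.72^0·0.28^4 = 0.006147
  k=1: C(4,1)·0.72^1·0.28^3 = 0.063222
  k=2: C(4,2)·0.72^2·0.28^2 = 0.243855
P(X ≤ 2) = 0.313224

0.3132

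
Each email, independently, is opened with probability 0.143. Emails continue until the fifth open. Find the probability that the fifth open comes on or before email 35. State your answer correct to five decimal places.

0.57409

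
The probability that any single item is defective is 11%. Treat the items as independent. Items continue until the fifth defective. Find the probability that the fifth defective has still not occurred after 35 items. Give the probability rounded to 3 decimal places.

0.660

Needing more than 35 items ⇔ fewer than 5 successes in the first 35. With X ~ Binomial(35, 0.11), P(Y > 35) = P(X ≤ 4).
  k=0: C(35,0)·0.11^0·0.89^35 = 0.01693
  k=1: C(35,1)·0.11^1·0.89^34 = 0.07324
  k=2: C(35,2)·0.11^2·0.89^33 = 0.15388
  k=3: C(35,3)·0.11^3·0.89^32 = 0.20920
  k=4: C(35,4)·0.11^4·0.89^31 = 0.20685
P(X ≤ 4) = 0.66010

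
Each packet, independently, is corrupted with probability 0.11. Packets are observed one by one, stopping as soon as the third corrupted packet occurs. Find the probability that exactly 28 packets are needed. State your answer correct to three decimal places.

0.025

Y = trial on which the third success occurs; negative binomial, r=3, p=0.11.
P(Y=28) = C(27,2) · p^3 · (1−p)^25
= 351 · 0.001331 · 0.054294 = 0.02537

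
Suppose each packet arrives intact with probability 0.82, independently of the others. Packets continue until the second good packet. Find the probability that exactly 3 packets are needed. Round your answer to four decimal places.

0.2421

Y = trial on which the second success occurs; negative binomial, r=2, p=0.82.
P(Y=3) = C(2,1) · p^2 · (1−p)^1
= 2 · 0.6724 · 0.18 = 0.242064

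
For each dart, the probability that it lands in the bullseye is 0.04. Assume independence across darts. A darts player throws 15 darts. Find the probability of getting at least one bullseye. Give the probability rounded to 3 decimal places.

P(at least one) = 1 − P(none) = 1 − (1 − 0.04)^15
= 1 − 0.54209 = 0.45791

0.458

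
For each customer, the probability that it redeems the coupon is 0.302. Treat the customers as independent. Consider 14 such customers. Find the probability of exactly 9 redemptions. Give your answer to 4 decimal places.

X ~ Binomial(n=14, p=0.302).
P(X=9) = C(14,9) · p^9 · (1−p)^5
= 2002 · 2.0896e-05 · 0.16568 = 0.006931

0.0069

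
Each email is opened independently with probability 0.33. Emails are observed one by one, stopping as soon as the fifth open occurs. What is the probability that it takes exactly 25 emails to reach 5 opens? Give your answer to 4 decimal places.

Y = trial on which the fifth success occurs; negative binomial, r=5, p=0.33.
P(Y=25) = C(24,4) · p^5 · (1−p)^20
= 10626 · 0.0039135 · 0.00033227 = 0.013818

0.0138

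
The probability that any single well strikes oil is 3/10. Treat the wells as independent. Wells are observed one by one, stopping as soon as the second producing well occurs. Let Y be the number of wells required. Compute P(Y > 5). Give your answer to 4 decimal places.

Needing more than 5 wells ⇔ fewer than 2 successes in the first 5. With X ~ Binomial(5, 0.30), P(Y > 5) = P(X ≤ 1).
  k=0: C(5,0)·0.30^0·0.70^5 = 0.168070
  k=1: C(5,1)·0.30^1·0.70^4 = 0.360150
P(X ≤ 1) = 0.528220

0.5282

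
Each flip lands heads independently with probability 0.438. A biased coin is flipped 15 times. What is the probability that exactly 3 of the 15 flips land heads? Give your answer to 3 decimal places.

X ~ Binomial(n=15, p=0.438).
P(X=3) = C(15,3) · p^3 · (1−p)^12
= 455 · 0.084028 · 0.00099274 = 0.03796

0.038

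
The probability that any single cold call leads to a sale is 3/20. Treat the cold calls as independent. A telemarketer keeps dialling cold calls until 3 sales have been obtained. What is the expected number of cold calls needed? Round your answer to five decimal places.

Y = total cold calls until the third success; negative binomial with r=3, p=0.15.
E[Y] = r / p = 3 / 0.15 = 20.0000000

20.00000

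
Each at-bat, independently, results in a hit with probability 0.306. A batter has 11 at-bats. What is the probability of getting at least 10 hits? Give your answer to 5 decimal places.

X ~ Binomial(11, 0.306); P(X ≥ 10) = Σ C(11,k) p^k (1−p)^(11−k) over k:
  k=10: C(11,10)·0.306^10·0.694^1 = 0.0000549
  k=11: C(11,11)·0.306^11·0.694^0 = 0.0000022
Total = 0.0000572

0.00006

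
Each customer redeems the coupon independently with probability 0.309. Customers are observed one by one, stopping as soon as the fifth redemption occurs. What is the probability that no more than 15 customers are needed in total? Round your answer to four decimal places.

Finishing within 15 customers ⇔ at least 5 successes in the first 15. With X ~ Binomial(15, 0.309), P(Y ≤ 15) = 1 − P(X ≤ 4).
  k=0: C(15,0)·0.309^0·0.691^15 = 0.003910
  k=1: C(15,1)·0.309^1·0.691^14 = 0.026227
  k=2: C(15,2)·0.309^2·0.691^13 = 0.082096
  k=3: C(15,3)·0.309^3·0.691^12 = 0.159083
  k=4: C(15,4)·0.309^4·0.691^11 = 0.213415
1 − 0.484730 = 0.515270

0.5153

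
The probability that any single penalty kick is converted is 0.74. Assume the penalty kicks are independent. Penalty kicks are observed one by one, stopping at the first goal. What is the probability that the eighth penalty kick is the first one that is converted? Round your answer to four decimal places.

Geometric (trials to first success), p = 0.74.
P(Y = 8) = (1−p)^7 · p = 8.0318e-05 · 0.74 = 0.000059

0.0001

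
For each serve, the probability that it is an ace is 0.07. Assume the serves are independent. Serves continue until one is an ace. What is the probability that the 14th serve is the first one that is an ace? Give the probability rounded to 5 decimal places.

Geometric (trials to first success), p = 0.07.
P(Y = 14) = (1−p)^13 · p = 0.38929 · 0.07 = 0.0272506

0.02725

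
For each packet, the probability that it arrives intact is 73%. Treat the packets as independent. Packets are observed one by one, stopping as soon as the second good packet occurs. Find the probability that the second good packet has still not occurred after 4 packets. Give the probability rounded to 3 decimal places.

0.063

Needing more than 4 packets ⇔ fewer than 2 successes in the first 4. With X ~ Binomial(4, 0.73), P(Y > 4) = P(X ≤ 1).
  k=0: C(4,0)·0.73^0·0.27^4 = 0.00531
  k=1: C(4,1)·0.73^1·0.27^3 = 0.05747
P(X ≤ 1) = 0.06279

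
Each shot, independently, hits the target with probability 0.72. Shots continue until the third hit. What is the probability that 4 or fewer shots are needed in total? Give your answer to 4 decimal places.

0.6868

Finishing within 4 shots ⇔ at least 3 successes in the first 4. With X ~ Binomial(4, 0.72), P(Y ≤ 4) = 1 − P(X ≤ 2).
  k=0: C(4,0)·0.72^0·0.28^4 = 0.006147
  k=1: C(4,1)·0.72^1·0.28^3 = 0.063222
  k=2: C(4,2)·0.72^2·0.28^2 = 0.243855
1 − 0.313224 = 0.686776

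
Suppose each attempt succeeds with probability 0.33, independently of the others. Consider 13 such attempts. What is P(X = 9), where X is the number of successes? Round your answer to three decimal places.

X ~ Binomial(n=13, p=0.33).
P(X=9) = C(13,9) · p^9 · (1−p)^4
= 715 · 4.6411e-05 · 0.20151 = 0.00669

0.007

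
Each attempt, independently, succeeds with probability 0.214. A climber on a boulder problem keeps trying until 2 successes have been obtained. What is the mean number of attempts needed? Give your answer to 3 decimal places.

Y = total attempts until the second success; negative binomial with r=2, p=0.214.
E[Y] = r / p = 2 / 0.214 = 9.34579

9.346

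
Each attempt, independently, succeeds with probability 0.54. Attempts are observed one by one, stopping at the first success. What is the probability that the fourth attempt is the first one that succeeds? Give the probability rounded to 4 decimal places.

Geometric (trials to first success), p = 0.54.
P(Y = 4) = (1−p)^3 · p = 0.097336 · 0.54 = 0.052561

0.0526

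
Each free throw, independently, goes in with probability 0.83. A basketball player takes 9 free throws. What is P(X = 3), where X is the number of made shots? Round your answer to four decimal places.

X ~ Binomial(n=9, p=0.83).
P(X=3) = C(9,3) · p^3 · (1−p)^6
= 84 · 0.57179 · 2.4138e-05 = 0.001159

0.0012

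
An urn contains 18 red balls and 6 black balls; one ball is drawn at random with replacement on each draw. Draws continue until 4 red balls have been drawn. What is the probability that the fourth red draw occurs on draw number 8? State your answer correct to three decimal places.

Y = trial on which the fourth success occurs; negative binomial, r=4, p=0.75.
P(Y=8) = C(7,3) · p^4 · (1−p)^4
= 35 · 0.31641 · 0.0039062 = 0.04326

0.043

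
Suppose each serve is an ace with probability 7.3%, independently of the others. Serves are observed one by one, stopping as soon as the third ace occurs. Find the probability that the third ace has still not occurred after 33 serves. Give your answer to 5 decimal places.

Needing more than 33 serves ⇔ fewer than 3 successes in the first 33. With X ~ Binomial(33, 0.073), P(Y > 33) = P(X ≤ 2).
  k=0: C(33,0)·0.073^0·0.927^33 = 0.0819655
  k=1: C(33,1)·0.073^1·0.927^32 = 0.2130043
  k=2: C(33,2)·0.073^2·0.927^31 = 0.2683808
P(X ≤ 2) = 0.5633506

0.56335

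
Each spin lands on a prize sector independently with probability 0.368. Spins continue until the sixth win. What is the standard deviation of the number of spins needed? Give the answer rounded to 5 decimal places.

5.29159

Y = total spins until the sixth success; negative binomial with r=6, p=0.368.
SD(Y) = √[r(1−p)/p²] = √(28.0009452) = 5.2915919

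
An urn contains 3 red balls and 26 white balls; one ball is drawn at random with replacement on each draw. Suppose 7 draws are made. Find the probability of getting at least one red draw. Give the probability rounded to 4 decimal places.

P(at least one) = 1 − P(none) = 1 − (1 − 0.103448)^7
= 1 − 0.465616 = 0.534384

0.5344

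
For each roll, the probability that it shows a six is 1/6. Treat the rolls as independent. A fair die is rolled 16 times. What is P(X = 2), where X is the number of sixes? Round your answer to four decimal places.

0.2596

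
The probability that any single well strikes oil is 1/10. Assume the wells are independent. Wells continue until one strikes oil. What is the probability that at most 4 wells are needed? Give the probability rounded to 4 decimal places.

0.3439

Y = number of wells to the first success; geometric, p = 0.10.
P(Y ≤ 4) = 1 − (1−p)^4 = 1 − 0.656100 = 0.343900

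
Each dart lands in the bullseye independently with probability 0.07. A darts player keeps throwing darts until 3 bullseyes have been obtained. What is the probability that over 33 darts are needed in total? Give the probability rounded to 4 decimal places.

0.5905

Needing more than 33 darts ⇔ fewer than 3 successes in the first 33. With X ~ Binomial(33, 0.07), P(Y > 33) = P(X ≤ 2).
  k=0: C(33,0)·0.07^0·0.93^33 = 0.091188
  k=1: C(33,1)·0.07^1·0.93^32 = 0.226499
  k=2: C(33,2)·0.07^2·0.93^31 = 0.272773
P(X ≤ 2) = 0.590460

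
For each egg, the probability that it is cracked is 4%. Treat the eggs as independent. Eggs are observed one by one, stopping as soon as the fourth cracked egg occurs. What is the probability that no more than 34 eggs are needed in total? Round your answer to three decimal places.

Finishing within 34 eggs ⇔ at least 4 successes in the first 34. With X ~ Binomial(34, 0.04), P(Y ≤ 34) = 1 − P(X ≤ 3).
  k=0: C(34,0)·0.04^0·0.96^34 = 0.24959
  k=1: C(34,1)·0.04^1·0.96^33 = 0.35358
  k=2: C(34,2)·0.04^2·0.96^32 = 0.24309
  k=3: C(34,3)·0.04^3·0.96^31 = 0.10804
1 − 0.95429 = 0.04571

0.046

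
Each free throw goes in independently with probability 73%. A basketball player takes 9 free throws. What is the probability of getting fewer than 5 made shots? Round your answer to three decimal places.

0.066

X ~ Binomial(9, 0.73); P(X ≤ 4) = Σ C(9,k) p^k (1−p)^(9−k) over k:
  k=0: C(9,0)·0.73^0·0.27^9 = 0.00001
  k=1: C(9,1)·0.73^1·0.27^8 = 0.00019
  k=2: C(9,2)·0.73^2·0.27^7 = 0.00201
  k=3: C(9,3)·0.73^3·0.27^6 = 0.01266
  k=4: C(9,4)·0.73^4·0.27^5 = 0.05134
Total = 0.06620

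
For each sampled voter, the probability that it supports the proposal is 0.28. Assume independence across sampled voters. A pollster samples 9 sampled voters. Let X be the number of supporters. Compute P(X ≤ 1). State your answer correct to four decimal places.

0.2340

X ~ Binomial(9, 0.28); P(X ≤ 1) = Σ C(9,k) p^k (1−p)^(9−k) over k:
  k=0: C(9,0)·0.28^0·0.72^9 = 0.051999
  k=1: C(9,1)·0.28^1·0.72^8 = 0.181995
Total = 0.233994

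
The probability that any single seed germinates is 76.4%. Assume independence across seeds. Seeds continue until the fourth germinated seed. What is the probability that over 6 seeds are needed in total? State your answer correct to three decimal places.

0.148

Needing more than 6 seeds ⇔ fewer than 4 successes in the first 6. With X ~ Binomial(6, 0.764), P(Y > 6) = P(X ≤ 3).
  k=0: C(6,0)·0.764^0·0.236^6 = 0.00017
  k=1: C(6,1)·0.764^1·0.236^5 = 0.00336
  k=2: C(6,2)·0.764^2·0.236^4 = 0.02716
  k=3: C(6,3)·0.764^3·0.236^3 = 0.11723
P(X ≤ 3) = 0.14792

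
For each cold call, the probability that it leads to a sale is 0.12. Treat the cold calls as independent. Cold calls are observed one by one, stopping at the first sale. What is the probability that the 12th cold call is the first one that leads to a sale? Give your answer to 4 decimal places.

Geometric (trials to first success), p = 0.12.
P(Y = 12) = (1−p)^11 · p = 0.24508 · 0.12 = 0.029410

0.0294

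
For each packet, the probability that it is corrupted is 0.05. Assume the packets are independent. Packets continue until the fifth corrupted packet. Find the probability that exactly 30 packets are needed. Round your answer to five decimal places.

0.00206

Y = trial on which the fifth success occurs; negative binomial, r=5, p=0.05.
P(Y=30) = C(29,4) · p^5 · (1−p)^25
= 23751 · 3.125e-07 · 0.27739 = 0.0020588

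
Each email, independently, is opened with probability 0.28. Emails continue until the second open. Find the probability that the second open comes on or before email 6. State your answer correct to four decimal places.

0.5356

Finishing within 6 emails ⇔ at least 2 successes in the first 6. With X ~ Binomial(6, 0.28), P(Y ≤ 6) = 1 − P(X ≤ 1).
  k=0: C(6,0)·0.28^0·0.72^6 = 0.139314
  k=1: C(6,1)·0.28^1·0.72^5 = 0.325066
1 − 0.464380 = 0.535620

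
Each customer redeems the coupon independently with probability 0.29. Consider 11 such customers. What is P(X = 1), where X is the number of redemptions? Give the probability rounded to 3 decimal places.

0.104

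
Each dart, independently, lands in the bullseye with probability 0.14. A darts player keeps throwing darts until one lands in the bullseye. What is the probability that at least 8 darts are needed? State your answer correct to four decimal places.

Y = number of darts to the first success; geometric, p = 0.14.
P(Y > 7) = P(first 7 all fail) = (1−p)^7 = 0.347928

0.3479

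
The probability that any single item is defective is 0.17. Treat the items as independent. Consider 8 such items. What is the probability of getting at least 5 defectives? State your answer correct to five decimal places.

0.00504

X ~ Binomial(8, 0.17); P(X ≥ 5) = Σ C(8,k) p^k (1−p)^(8−k) over k:
  k=5: C(8,5)·0.17^5·0.83^3 = 0.0045464
  k=6: C(8,6)·0.17^6·0.83^2 = 0.0004656
  k=7: C(8,7)·0.17^7·0.83^1 = 0.0000272
  k=8: C(8,8)·0.17^8·0.83^0 = 0.0000007
Total = 0.0050399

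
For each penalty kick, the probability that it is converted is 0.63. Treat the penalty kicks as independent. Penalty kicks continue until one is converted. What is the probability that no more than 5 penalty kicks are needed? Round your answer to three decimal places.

0.993

Y = number of penalty kicks to the first success; geometric, p = 0.63.
P(Y ≤ 5) = 1 − (1−p)^5 = 1 − 0.00693 = 0.99307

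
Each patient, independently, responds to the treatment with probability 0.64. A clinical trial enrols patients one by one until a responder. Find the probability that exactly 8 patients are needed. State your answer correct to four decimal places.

Geometric (trials to first success), p = 0.64.
P(Y = 8) = (1−p)^7 · p = 0.00078364 · 0.64 = 0.000502

0.0005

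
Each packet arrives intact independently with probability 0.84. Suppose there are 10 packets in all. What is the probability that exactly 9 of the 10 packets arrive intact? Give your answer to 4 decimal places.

X ~ Binomial(n=10, p=0.84).
P(X=9) = C(10,9) · p^9 · (1−p)^1
= 10 · 0.20822 · 0.16 = 0.333145

0.3331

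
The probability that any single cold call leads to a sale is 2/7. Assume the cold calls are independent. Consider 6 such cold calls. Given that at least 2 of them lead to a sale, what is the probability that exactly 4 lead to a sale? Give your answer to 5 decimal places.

X ~ Binomial(6, 0.285714). Want P(X=4 | X≥2) = P(X=4) / P(X≥2).
P(X=4) = C(6,4)·0.285714^4·0.714286^2 = 0.0509992
P(X≥2) = 1 − 0.1328103 − 0.3187447 = 0.5484450
Ratio = 0.0509992 / 0.5484450 = 0.0929887

0.09299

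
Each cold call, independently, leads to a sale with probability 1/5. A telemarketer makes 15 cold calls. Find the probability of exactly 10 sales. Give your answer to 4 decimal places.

0.0001

X ~ Binomial(n=15, p=0.20).
P(X=10) = C(15,10) · p^10 · (1−p)^5
= 3003 · 1.024e-07 · 0.32768 = 0.000101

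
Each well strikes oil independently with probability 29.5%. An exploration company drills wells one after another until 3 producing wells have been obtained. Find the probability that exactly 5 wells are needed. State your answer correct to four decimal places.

0.0766

Y = trial on which the third success occurs; negative binomial, r=3, p=0.295.
P(Y=5) = C(4,2) · p^3 · (1−p)^2
= 6 · 0.025672 · 0.49702 = 0.076559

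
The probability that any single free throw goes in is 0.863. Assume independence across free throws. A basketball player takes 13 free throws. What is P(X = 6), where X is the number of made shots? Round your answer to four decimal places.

X ~ Binomial(n=13, p=0.863).
P(X=6) = C(13,6) · p^6 · (1−p)^7
= 1716 · 0.41311 · 9.0582e-07 = 0.000642

0.0006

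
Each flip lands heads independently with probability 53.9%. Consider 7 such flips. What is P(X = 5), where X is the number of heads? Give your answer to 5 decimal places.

0.20303

X ~ Binomial(n=7, p=0.539).
P(X=5) = C(7,5) · p^5 · (1−p)^2
= 21 · 0.045493 · 0.21252 = 0.2030322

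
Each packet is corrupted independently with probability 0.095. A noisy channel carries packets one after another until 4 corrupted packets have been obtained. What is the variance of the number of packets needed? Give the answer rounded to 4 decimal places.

401.1080

Y = total packets until the fourth success; negative binomial with r=4, p=0.095.
Var(Y) = r(1−p)/p² = 4·0.905 / 0.095² = 401.108033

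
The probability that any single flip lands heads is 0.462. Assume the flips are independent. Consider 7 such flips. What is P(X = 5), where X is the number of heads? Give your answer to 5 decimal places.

0.12794

X ~ Binomial(n=7, p=0.462).
P(X=5) = C(7,5) · p^5 · (1−p)^2
= 21 · 0.021048 · 0.28944 = 0.1279363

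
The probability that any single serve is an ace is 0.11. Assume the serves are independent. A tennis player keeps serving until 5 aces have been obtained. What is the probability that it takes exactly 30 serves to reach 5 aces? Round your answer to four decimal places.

Y = trial on which the fifth success occurs; negative binomial, r=5, p=0.11.
P(Y=30) = C(29,4) · p^5 · (1−p)^25
= 23751 · 1.6105e-05 · 0.054294 = 0.020768

0.0208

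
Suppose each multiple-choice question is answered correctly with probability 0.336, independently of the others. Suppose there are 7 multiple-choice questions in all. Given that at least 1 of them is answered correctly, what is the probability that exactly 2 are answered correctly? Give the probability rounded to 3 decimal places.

0.324

X ~ Binomial(7, 0.336). Want P(X=2 | X≥1) = P(X=2) / P(X≥1).
P(X=2) = C(7,2)·0.336^2·0.664^5 = 0.30601
P(X≥1) = 1 − 0.05691 = 0.94309
Ratio = 0.30601 / 0.94309 = 0.32448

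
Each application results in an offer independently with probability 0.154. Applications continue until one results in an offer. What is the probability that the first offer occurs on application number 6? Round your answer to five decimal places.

0.06674

Geometric (trials to first success), p = 0.154.
P(Y = 6) = (1−p)^5 · p = 0.43336 · 0.154 = 0.0667379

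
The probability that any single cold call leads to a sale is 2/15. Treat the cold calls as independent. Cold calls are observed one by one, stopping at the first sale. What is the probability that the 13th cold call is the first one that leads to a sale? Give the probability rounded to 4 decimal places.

Geometric (trials to first success), p = 0.133333.
P(Y = 13) = (1−p)^12 · p = 0.17957 · 0.133333 = 0.023942

0.0239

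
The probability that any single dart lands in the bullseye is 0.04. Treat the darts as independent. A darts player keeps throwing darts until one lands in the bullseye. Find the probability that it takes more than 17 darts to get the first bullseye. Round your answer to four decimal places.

0.4996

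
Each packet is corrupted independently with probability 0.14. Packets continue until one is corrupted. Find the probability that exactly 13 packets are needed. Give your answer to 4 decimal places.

0.0229

Geometric (trials to first success), p = 0.14.
P(Y = 13) = (1−p)^12 · p = 0.16367 · 0.14 = 0.022914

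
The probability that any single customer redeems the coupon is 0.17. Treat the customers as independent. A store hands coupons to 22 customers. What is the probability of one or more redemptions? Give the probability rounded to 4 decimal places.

P(at least one) = 1 − P(none) = 1 − (1 − 0.17)^22
= 1 − 0.016585 = 0.983415

0.9834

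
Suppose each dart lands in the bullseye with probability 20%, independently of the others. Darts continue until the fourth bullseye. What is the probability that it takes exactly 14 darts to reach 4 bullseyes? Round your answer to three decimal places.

0.049

Y = trial on which the fourth success occurs; negative binomial, r=4, p=0.20.
P(Y=14) = C(13,3) · p^4 · (1−p)^10
= 286 · 0.0016 · 0.10737 = 0.04913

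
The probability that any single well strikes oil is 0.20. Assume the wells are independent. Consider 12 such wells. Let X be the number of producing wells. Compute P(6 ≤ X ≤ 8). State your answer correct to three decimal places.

0.019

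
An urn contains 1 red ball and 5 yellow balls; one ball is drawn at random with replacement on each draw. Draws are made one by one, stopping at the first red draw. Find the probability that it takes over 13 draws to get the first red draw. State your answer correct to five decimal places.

0.09346

Y = number of draws to the first success; geometric, p = 0.166667.
P(Y > 13) = P(first 13 all fail) = (1−p)^13 = 0.0934639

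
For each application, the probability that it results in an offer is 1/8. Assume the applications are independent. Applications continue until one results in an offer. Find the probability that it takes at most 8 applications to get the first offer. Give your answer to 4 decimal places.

Y = number of applications to the first success; geometric, p = 0.125.
P(Y ≤ 8) = 1 − (1−p)^8 = 1 − 0.343609 = 0.656391

0.6564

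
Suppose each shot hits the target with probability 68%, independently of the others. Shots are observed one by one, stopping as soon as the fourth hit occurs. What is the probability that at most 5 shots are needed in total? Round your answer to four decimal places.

Finishing within 5 shots ⇔ at least 4 successes in the first 5. With X ~ Binomial(5, 0.68), P(Y ≤ 5) = 1 − P(X ≤ 3).
  k=0: C(5,0)·0.68^0·0.32^5 = 0.003355
  k=1: C(5,1)·0.68^1·0.32^4 = 0.035652
  k=2: C(5,2)·0.68^2·0.32^3 = 0.151519
  k=3: C(5,3)·0.68^3·0.32^2 = 0.321978
1 − 0.512505 = 0.487495

0.4875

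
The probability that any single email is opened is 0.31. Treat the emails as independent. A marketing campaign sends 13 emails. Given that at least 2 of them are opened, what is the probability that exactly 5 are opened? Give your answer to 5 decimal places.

0.20032

X ~ Binomial(13, 0.31). Want P(X=5 | X≥2) = P(X=5) / P(X≥2).
P(X=5) = C(13,5)·0.31^5·0.69^8 = 0.1893127
P(X≥2) = 1 − 0.0080360 − 0.0469347 = 0.9450293
Ratio = 0.1893127 / 0.9450293 = 0.2003247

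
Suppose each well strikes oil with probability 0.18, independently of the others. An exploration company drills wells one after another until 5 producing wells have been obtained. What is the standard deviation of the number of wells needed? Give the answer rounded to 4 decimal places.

Y = total wells until the fifth success; negative binomial with r=5, p=0.18.
SD(Y) = √[r(1−p)/p²] = √(126.543210) = 11.249143

11.2491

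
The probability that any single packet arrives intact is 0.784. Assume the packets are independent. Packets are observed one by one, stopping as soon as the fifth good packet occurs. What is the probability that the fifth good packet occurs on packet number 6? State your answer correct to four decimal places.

0.3199

Y = trial on which the fifth success occurs; negative binomial, r=5, p=0.784.
P(Y=6) = C(5,4) · p^5 · (1−p)^1
= 5 · 0.2962 · 0.216 = 0.319893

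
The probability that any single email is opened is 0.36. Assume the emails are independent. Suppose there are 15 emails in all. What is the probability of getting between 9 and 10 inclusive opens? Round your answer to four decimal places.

0.0467

X ~ Binomial(15, 0.36); P(9 ≤ X ≤ 10) = Σ C(15,k) p^k (1−p)^(15−k) over k:
  k=9: C(15,9)·0.36^9·0.64^6 = 0.034931
  k=10: C(15,10)·0.36^10·0.64^5 = 0.011789
Total = 0.046720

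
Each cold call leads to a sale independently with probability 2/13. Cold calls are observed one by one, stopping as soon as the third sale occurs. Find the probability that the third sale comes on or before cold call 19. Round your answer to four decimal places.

Finishing within 19 cold calls ⇔ at least 3 successes in the first 19. With X ~ Binomial(19, 0.153846), P(Y ≤ 19) = 1 − P(X ≤ 2).
  k=0: C(19,0)·0.153846^0·0.846154^19 = 0.041835
  k=1: C(19,1)·0.153846^1·0.846154^18 = 0.144520
  k=2: C(19,2)·0.153846^2·0.846154^17 = 0.236487
1 − 0.422842 = 0.577158

0.5772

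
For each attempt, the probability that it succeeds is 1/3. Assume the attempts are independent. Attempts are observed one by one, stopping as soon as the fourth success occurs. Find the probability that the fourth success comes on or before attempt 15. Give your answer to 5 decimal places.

0.79076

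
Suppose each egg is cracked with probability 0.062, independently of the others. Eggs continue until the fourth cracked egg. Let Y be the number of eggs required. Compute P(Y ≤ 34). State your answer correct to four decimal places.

0.1573

Finishing within 34 eggs ⇔ at least 4 successes in the first 34. With X ~ Binomial(34, 0.062), P(Y ≤ 34) = 1 − P(X ≤ 3).
  k=0: C(34,0)·0.062^0·0.938^34 = 0.113474
  k=1: C(34,1)·0.062^1·0.938^33 = 0.255014
  k=2: C(34,2)·0.062^2·0.938^32 = 0.278123
  k=3: C(34,3)·0.062^3·0.938^31 = 0.196090
1 − 0.842701 = 0.157299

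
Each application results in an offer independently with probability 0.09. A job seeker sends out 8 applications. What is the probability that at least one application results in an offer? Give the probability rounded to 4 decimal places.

0.5297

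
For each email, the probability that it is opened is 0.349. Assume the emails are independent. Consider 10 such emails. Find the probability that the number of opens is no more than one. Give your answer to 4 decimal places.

X ~ Binomial(10, 0.349); P(X ≤ 1) = Σ C(10,k) p^k (1−p)^(10−k) over k:
  k=0: C(10,0)·0.349^0·0.651^10 = 0.013671
  k=1: C(10,1)·0.349^1·0.651^9 = 0.073292
Total = 0.086963

0.0870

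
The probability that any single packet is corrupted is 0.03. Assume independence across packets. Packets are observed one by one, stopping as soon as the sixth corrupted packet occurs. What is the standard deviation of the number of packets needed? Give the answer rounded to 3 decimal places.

80.416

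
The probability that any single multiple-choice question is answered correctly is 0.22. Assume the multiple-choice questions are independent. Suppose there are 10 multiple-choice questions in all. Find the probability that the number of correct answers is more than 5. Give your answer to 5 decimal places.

0.01039

X ~ Binomial(10, 0.22); P(X ≥ 6) = Σ C(10,k) p^k (1−p)^(10−k) over k:
  k=6: C(10,6)·0.22^6·0.78^4 = 0.0088132
  k=7: C(10,7)·0.22^7·0.78^3 = 0.0014204
  k=8: C(10,8)·0.22^8·0.78^2 = 0.0001502
  k=9: C(10,9)·0.22^9·0.78^1 = 0.0000094
  k=10: C(10,10)·0.22^10·0.78^0 = 0.0000003
Total = 0.0103936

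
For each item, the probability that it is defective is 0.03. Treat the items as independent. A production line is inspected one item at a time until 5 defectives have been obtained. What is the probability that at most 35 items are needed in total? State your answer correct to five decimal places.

0.00372

Finishing within 35 items ⇔ at least 5 successes in the first 35. With X ~ Binomial(35, 0.03), P(Y ≤ 35) = 1 − P(X ≤ 4).
  k=0: C(35,0)·0.03^0·0.97^35 = 0.3443584
  k=1: C(35,1)·0.03^1·0.97^34 = 0.3727591
  k=2: C(35,2)·0.03^2·0.97^33 = 0.1959867
  k=3: C(35,3)·0.03^3·0.97^32 = 0.0666759
  k=4: C(35,4)·0.03^4·0.97^31 = 0.0164971
1 − 0.9962773 = 0.0037227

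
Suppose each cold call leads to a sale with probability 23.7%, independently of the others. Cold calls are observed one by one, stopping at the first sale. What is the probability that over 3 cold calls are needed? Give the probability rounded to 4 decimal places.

Y = number of cold calls to the first success; geometric, p = 0.237.
P(Y > 3) = P(first 3 all fail) = (1−p)^3 = 0.444195

0.4442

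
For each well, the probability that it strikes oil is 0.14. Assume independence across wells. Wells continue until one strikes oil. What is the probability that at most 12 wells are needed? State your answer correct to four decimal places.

Y = number of wells to the first success; geometric, p = 0.14.
P(Y ≤ 12) = 1 − (1−p)^12 = 1 − 0.163675 = 0.836325

0.8363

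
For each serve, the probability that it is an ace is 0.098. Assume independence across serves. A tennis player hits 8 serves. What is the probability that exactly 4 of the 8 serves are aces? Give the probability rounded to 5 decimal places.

X ~ Binomial(n=8, p=0.098).
P(X=4) = C(8,4) · p^4 · (1−p)^4
= 70 · 9.2237e-05 · 0.66195 = 0.0042739

0.00427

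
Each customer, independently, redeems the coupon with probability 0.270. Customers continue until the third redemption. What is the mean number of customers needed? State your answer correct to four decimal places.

11.1111

Y = total customers until the third success; negative binomial with r=3, p=0.27.
E[Y] = r / p = 3 / 0.27 = 11.111111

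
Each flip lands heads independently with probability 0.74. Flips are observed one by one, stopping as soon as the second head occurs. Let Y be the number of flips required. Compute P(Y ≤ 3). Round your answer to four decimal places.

0.8324

Finishing within 3 flips ⇔ at least 2 successes in the first 3. With X ~ Binomial(3, 0.74), P(Y ≤ 3) = 1 − P(X ≤ 1).
  k=0: C(3,0)·0.74^0·0.26^3 = 0.017576
  k=1: C(3,1)·0.74^1·0.26^2 = 0.150072
1 − 0.167648 = 0.832352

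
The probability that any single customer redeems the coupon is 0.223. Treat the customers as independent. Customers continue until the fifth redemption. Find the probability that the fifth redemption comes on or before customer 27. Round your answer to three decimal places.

Finishing within 27 customers ⇔ at least 5 successes in the first 27. With X ~ Binomial(27, 0.223), P(Y ≤ 27) = 1 − P(X ≤ 4).
  k=0: C(27,0)·0.223^0·0.777^27 = 0.00110
  k=1: C(27,1)·0.223^1·0.777^26 = 0.00852
  k=2: C(27,2)·0.223^2·0.777^25 = 0.03180
  k=3: C(27,3)·0.223^3·0.777^24 = 0.07606
  k=4: C(27,4)·0.223^4·0.777^23 = 0.13097
1 − 0.24845 = 0.75155

0.752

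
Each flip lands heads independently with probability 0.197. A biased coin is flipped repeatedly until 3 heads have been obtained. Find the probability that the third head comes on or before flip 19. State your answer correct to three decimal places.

0.753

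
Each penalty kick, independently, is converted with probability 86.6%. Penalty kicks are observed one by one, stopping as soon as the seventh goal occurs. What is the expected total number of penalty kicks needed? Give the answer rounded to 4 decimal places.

8.0831

Y = total penalty kicks until the seventh success; negative binomial with r=7, p=0.866.
E[Y] = r / p = 7 / 0.866 = 8.083141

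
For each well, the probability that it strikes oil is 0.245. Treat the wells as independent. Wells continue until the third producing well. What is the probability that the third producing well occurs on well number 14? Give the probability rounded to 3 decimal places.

Y = trial on which the third success occurs; negative binomial, r=3, p=0.245.
P(Y=14) = C(13,2) · p^3 · (1−p)^11
= 78 · 0.014706 · 0.045438 = 0.05212

0.052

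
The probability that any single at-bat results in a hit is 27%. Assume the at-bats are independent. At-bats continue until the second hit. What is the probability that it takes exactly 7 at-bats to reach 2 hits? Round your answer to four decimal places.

Y = trial on which the second success occurs; negative binomial, r=2, p=0.27.
P(Y=7) = C(6,1) · p^2 · (1−p)^5
= 6 · 0.0729 · 0.20731 = 0.090676

0.0907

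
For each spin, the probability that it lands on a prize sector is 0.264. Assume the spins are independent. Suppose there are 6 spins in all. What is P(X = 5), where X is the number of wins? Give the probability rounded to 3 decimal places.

0.006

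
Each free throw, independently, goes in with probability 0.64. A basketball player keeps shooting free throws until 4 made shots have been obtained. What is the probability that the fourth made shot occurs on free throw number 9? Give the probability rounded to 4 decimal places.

Y = trial on which the fourth success occurs; negative binomial, r=4, p=0.64.
P(Y=9) = C(8,3) · p^4 · (1−p)^5
= 56 · 0.16777 · 0.0060466 = 0.056809

0.0568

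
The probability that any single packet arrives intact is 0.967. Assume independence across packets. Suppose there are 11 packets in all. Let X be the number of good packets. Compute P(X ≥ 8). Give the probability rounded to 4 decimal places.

X ~ Binomial(11, 0.967); P(X ≥ 8) = Σ C(11,k) p^k (1−p)^(11−k) over k:
  k=8: C(11,8)·0.967^8·0.033^3 = 0.004534
  k=9: C(11,9)·0.967^9·0.033^2 = 0.044282
  k=10: C(11,10)·0.967^10·0.033^1 = 0.259520
  k=11: C(11,11)·0.967^11·0.033^0 = 0.691339
Total = 0.999675

0.9997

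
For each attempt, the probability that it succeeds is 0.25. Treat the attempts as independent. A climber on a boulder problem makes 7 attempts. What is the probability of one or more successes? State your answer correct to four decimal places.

P(at least one) = 1 − P(none) = 1 − (1 − 0.25)^7
= 1 − 0.133484 = 0.866516

0.8665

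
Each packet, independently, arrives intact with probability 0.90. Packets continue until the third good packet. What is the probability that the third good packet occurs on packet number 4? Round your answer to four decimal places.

0.2187

Y = trial on which the third success occurs; negative binomial, r=3, p=0.90.
P(Y=4) = C(3,2) · p^3 · (1−p)^1
= 3 · 0.729 · 0.1 = 0.218700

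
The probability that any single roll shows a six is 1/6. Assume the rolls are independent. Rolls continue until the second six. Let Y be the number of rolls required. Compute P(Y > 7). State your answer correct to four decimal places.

0.6698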